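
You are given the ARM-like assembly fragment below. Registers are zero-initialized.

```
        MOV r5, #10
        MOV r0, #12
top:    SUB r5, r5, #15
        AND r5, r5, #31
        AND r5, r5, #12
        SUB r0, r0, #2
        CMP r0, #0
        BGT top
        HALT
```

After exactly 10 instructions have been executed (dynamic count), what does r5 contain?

MOV r5, #10 → r5=10
MOV r0, #12 → r0=12
SUB r5, r5, #15 → r5=10-15=-5
AND r5, r5, #31 → r5=(-5)&31=27
AND r5, r5, #12 → r5=27&12=8
SUB r0, r0, #2 → r0=12-2=10
CMP r0, #0  (cmp 10,0)
BGT top: taken
SUB r5, r5, #15 → r5=8-15=-7
AND r5, r5, #31 → r5=(-7)&31=25
After step 10: r5 = 25.

25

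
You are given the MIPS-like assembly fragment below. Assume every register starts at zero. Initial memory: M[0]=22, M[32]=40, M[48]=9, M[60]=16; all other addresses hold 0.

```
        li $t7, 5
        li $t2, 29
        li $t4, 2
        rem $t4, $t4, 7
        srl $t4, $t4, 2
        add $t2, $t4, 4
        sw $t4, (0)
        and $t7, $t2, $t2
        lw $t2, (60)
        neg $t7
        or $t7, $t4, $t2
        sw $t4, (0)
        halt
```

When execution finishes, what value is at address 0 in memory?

0

li $t7, 5 → $t7=5
li $t2, 29 → $t2=29
li $t4, 2 → $t4=2
rem $t4, $t4, 7 → $t4=2%7=2
srl $t4, $t4, 2 → $t4=2>>2=0
add $t2, $t4, 4 → $t2=0+4=4
sw $t4, (0) → M[0]=0
and $t7, $t2, $t2 → $t7=4&4=4
lw $t2, (60) → $t2=M[60]=16
neg $t7 → $t7=-(4)=-4
or $t7, $t4, $t2 → $t7=0|16=16
sw $t4, (0) → M[0]=0
halt.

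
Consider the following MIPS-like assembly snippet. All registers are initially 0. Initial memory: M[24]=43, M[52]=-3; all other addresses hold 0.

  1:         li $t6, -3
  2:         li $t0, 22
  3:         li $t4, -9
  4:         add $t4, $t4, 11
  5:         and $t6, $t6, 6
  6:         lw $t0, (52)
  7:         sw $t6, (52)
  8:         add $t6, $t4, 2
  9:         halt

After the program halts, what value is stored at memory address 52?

4

li $t6, -3 → $t6=-3
li $t0, 22 → $t0=22
li $t4, -9 → $t4=-9
add $t4, $t4, 11 → $t4=(-9)+11=2
and $t6, $t6, 6 → $t6=(-3)&6=4
lw $t0, (52) → $t0=M[52]=-3
sw $t6, (52) → M[52]=4
add $t6, $t4, 2 → $t6=2+2=4
halt.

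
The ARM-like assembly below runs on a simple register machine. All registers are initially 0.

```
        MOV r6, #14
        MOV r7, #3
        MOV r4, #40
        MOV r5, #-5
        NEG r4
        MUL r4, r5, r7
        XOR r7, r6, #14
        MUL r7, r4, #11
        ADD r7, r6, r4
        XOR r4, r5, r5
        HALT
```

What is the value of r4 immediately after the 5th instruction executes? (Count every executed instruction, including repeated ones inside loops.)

after MOV r6, #14: r6=14
after MOV r7, #3: r7=3
after MOV r4, #40: r4=40
after MOV r5, #-5: r5=-5
after NEG r4: r4=-(40)=-40
After step 5: r4 = -40.

-40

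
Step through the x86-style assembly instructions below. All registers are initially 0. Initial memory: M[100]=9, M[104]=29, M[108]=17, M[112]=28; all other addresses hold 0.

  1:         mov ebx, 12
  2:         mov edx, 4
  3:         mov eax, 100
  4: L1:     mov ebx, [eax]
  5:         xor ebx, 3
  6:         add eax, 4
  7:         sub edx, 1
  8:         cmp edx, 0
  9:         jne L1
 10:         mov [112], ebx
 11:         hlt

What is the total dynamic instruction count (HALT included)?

after mov ebx, 12: ebx=12
after mov edx, 4: edx=4
after mov eax, 100: eax=100
after mov ebx, [eax]: ebx=M[100]=9
after xor ebx, 3: ebx=9^3=10
after add eax, 4: eax=100+4=104
after sub edx, 1: edx=4-1=3
cmp edx, 0  (cmp 3,0)
jne L1: taken
after mov ebx, [eax]: ebx=M[104]=29
after xor ebx, 3: ebx=29^3=30
after add eax, 4: eax=104+4=108
after sub edx, 1: edx=3-1=2
cmp edx, 0  (cmp 2,0)
jne L1: taken
after mov ebx, [eax]: ebx=M[108]=17
after xor ebx, 3: ebx=17^3=18
after add eax, 4: eax=108+4=112
after sub edx, 1: edx=2-1=1
cmp edx, 0  (cmp 1,0)
jne L1: taken
after mov ebx, [eax]: ebx=M[112]=28
after xor ebx, 3: ebx=28^3=31
after add eax, 4: eax=112+4=116
after sub edx, 1: edx=1-1=0
cmp edx, 0  (cmp 0,0)
jne L1: not taken
mov [112], ebx → M[112]=31
halt.
Total executed instructions: 29.

29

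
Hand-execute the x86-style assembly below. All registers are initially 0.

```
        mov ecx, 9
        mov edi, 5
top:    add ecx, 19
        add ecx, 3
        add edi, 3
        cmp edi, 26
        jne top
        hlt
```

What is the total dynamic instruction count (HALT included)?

38

ecx=9
edi=5
ecx=9+19=28
ecx=28+3=31
edi=5+3=8
cmp edi, 26  (cmp 8,26)
jne top: taken
ecx=31+19=50
ecx=50+3=53
edi=8+3=11
cmp edi, 26  (cmp 11,26)
jne top: taken
ecx=53+19=72
ecx=72+3=75
edi=11+3=14
cmp edi, 26  (cmp 14,26)
jne top: taken
ecx=75+19=94
ecx=94+3=97
edi=14+3=17
cmp edi, 26  (cmp 17,26)
jne top: taken
ecx=97+19=116
ecx=116+3=119
edi=17+3=20
cmp edi, 26  (cmp 20,26)
jne top: taken
ecx=119+19=138
ecx=138+3=141
edi=20+3=23
cmp edi, 26  (cmp 23,26)
jne top: taken
ecx=141+19=160
ecx=160+3=163
edi=23+3=26
cmp edi, 26  (cmp 26,26)
jne top: not taken
halt.
Total executed instructions: 38.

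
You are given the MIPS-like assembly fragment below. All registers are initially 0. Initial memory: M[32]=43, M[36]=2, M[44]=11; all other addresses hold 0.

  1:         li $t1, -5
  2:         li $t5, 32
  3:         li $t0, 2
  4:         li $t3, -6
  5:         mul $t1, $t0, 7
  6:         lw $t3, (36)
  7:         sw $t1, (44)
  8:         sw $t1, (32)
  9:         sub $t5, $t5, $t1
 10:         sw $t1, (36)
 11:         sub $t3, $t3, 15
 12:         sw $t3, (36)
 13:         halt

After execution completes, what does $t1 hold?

14

li $t1, -5 → $t1=-5
li $t5, 32 → $t5=32
li $t0, 2 → $t0=2
li $t3, -6 → $t3=-6
mul $t1, $t0, 7 → $t1=2*7=14
lw $t3, (36) → $t3=M[36]=2
sw $t1, (44) → M[44]=14
sw $t1, (32) → M[32]=14
sub $t5, $t5, $t1 → $t5=32-14=18
sw $t1, (36) → M[36]=14
sub $t3, $t3, 15 → $t3=2-15=-13
sw $t3, (36) → M[36]=-13
halt.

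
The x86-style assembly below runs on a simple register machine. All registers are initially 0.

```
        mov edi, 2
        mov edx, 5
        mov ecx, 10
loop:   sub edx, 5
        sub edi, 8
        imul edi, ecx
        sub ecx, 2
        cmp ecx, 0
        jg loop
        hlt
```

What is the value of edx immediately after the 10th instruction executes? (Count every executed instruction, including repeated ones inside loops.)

-5

edi=2
edx=5
ecx=10
edx=5-5=0
edi=2-8=-6
edi=(-6)*10=-60
ecx=10-2=8
cmp ecx, 0  (cmp 8,0)
jg loop: taken
edx=0-5=-5
After step 10: edx = -5.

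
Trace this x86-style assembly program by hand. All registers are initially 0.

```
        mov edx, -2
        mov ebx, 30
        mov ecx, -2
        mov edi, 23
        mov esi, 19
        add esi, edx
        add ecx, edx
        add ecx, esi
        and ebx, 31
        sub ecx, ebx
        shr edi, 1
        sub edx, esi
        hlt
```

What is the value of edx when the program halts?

mov edx, -2 → edx=-2
mov ebx, 30 → ebx=30
mov ecx, -2 → ecx=-2
mov edi, 23 → edi=23
mov esi, 19 → esi=19
add esi, edx → esi=19+(-2)=17
add ecx, edx → ecx=(-2)+(-2)=-4
add ecx, esi → ecx=(-4)+17=13
and ebx, 31 → ebx=30&31=30
sub ecx, ebx → ecx=13-30=-17
shr edi, 1 → edi=23>>1=11
sub edx, esi → edx=(-2)-17=-19
halt.

-19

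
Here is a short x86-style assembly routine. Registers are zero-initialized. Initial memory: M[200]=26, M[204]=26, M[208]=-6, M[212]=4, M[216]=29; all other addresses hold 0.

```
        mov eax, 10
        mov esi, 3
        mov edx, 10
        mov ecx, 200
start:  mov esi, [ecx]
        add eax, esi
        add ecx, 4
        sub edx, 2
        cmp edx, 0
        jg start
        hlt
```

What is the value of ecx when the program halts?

220

eax=10
esi=3
edx=10
ecx=200
esi=M[200]=26
eax=10+26=36
ecx=200+4=204
edx=10-2=8
cmp edx, 0  (cmp 8,0)
jg start: taken
esi=M[204]=26
eax=36+26=62
ecx=204+4=208
edx=8-2=6
cmp edx, 0  (cmp 6,0)
jg start: taken
esi=M[208]=-6
eax=62+(-6)=56
ecx=208+4=212
edx=6-2=4
cmp edx, 0  (cmp 4,0)
jg start: taken
esi=M[212]=4
eax=56+4=60
ecx=212+4=216
edx=4-2=2
cmp edx, 0  (cmp 2,0)
jg start: taken
esi=M[216]=29
eax=60+29=89
ecx=216+4=220
edx=2-2=0
cmp edx, 0  (cmp 0,0)
jg start: not taken
halt.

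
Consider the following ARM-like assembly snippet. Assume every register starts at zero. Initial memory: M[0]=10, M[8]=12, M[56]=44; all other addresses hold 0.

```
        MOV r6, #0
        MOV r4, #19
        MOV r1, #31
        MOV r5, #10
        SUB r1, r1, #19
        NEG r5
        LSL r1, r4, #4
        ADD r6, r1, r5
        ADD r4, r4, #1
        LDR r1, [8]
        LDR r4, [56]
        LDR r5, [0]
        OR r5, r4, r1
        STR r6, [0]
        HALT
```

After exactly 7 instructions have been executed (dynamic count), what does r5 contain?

after MOV r6, #0: r6=0
after MOV r4, #19: r4=19
after MOV r1, #31: r1=31
after MOV r5, #10: r5=10
after SUB r1, r1, #19: r1=31-19=12
after NEG r5: r5=-(10)=-10
after LSL r1, r4, #4: r1=19<<4=304
After step 7: r5 = -10.

-10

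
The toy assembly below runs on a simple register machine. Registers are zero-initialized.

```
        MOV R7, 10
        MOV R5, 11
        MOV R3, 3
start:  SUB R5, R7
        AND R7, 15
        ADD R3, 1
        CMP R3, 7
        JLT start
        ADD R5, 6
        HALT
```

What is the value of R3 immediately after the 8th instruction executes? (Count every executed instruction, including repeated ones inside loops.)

after MOV R7, 10: R7=10
after MOV R5, 11: R5=11
after MOV R3, 3: R3=3
after SUB R5, R7: R5=11-10=1
after AND R7, 15: R7=10&15=10
after ADD R3, 1: R3=3+1=4
CMP R3, 7  (cmp 4,7)
JLT start: taken
After step 8: R3 = 4.

4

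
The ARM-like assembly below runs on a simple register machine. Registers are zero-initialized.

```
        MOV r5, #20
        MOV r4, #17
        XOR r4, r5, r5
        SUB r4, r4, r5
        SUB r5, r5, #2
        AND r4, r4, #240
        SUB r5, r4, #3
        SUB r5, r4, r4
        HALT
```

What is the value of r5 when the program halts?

after MOV r5, #20: r5=20
after MOV r4, #17: r4=17
after XOR r4, r5, r5: r4=20^20=0
after SUB r4, r4, r5: r4=0-20=-20
after SUB r5, r5, #2: r5=20-2=18
after AND r4, r4, #240: r4=(-20)&240=224
after SUB r5, r4, #3: r5=224-3=221
after SUB r5, r4, r4: r5=224-224=0
halt.

0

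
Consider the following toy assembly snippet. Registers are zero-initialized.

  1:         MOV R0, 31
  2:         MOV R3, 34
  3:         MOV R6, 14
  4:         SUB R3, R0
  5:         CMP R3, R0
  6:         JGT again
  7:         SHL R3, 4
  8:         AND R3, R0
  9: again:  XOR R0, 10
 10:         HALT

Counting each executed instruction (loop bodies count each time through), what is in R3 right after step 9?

after MOV R0, 31: R0=31
after MOV R3, 34: R3=34
after MOV R6, 14: R6=14
after SUB R3, R0: R3=34-31=3
CMP R3, R0  (cmp 3,31)
JGT again: not taken
after SHL R3, 4: R3=3<<4=48
after AND R3, R0: R3=48&31=16
after XOR R0, 10: R0=31^10=21
After step 9: R3 = 16.

16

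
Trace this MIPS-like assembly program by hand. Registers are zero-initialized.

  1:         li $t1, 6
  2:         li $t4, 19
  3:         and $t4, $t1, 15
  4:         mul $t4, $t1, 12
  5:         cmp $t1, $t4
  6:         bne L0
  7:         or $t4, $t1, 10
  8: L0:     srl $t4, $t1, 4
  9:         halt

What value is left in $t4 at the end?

0

$t1=6
$t4=19
$t4=6&15=6
$t4=6*12=72
cmp $t1, $t4  (cmp 6,72)
bne L0: taken
$t4=6>>4=0
halt.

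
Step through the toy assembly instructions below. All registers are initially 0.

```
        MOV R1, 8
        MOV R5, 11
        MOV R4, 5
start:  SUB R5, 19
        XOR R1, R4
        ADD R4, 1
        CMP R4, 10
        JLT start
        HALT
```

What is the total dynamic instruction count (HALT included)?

after MOV R1, 8: R1=8
after MOV R5, 11: R5=11
after MOV R4, 5: R4=5
after SUB R5, 19: R5=11-19=-8
after XOR R1, R4: R1=8^5=13
after ADD R4, 1: R4=5+1=6
CMP R4, 10  (cmp 6,10)
JLT start: taken
after SUB R5, 19: R5=(-8)-19=-27
after XOR R1, R4: R1=13^6=11
after ADD R4, 1: R4=6+1=7
CMP R4, 10  (cmp 7,10)
JLT start: taken
after SUB R5, 19: R5=(-27)-19=-46
after XOR R1, R4: R1=11^7=12
after ADD R4, 1: R4=7+1=8
CMP R4, 10  (cmp 8,10)
JLT start: taken
after SUB R5, 19: R5=(-46)-19=-65
after XOR R1, R4: R1=12^8=4
after ADD R4, 1: R4=8+1=9
CMP R4, 10  (cmp 9,10)
JLT start: taken
after SUB R5, 19: R5=(-65)-19=-84
after XOR R1, R4: R1=4^9=13
after ADD R4, 1: R4=9+1=10
CMP R4, 10  (cmp 10,10)
JLT start: not taken
halt.
Total executed instructions: 29.

29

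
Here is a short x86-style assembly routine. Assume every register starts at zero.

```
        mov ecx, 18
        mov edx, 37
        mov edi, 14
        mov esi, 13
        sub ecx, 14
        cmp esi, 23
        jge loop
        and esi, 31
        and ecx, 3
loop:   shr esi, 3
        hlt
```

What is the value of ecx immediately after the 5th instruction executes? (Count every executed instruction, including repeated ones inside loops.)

4

mov ecx, 18 → ecx=18
mov edx, 37 → edx=37
mov edi, 14 → edi=14
mov esi, 13 → esi=13
sub ecx, 14 → ecx=18-14=4
After step 5: ecx = 4.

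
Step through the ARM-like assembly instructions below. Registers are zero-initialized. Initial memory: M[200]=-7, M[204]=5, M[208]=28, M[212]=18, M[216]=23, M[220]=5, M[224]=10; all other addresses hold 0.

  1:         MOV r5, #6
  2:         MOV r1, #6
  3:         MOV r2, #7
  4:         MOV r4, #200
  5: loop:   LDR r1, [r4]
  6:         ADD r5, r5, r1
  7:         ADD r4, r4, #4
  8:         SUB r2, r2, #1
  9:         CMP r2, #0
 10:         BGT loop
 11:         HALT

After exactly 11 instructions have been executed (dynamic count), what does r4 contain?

204

r5=6
r1=6
r2=7
r4=200
r1=M[200]=-7
r5=6+(-7)=-1
r4=200+4=204
r2=7-1=6
CMP r2, #0  (cmp 6,0)
BGT loop: taken
r1=M[204]=5
After step 11: r4 = 204.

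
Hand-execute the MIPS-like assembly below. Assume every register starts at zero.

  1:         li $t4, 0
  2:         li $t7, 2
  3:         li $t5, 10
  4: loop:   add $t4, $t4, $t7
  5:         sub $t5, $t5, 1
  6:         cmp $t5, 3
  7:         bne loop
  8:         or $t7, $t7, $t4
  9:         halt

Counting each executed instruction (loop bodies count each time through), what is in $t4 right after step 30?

li $t4, 0 → $t4=0
li $t7, 2 → $t7=2
li $t5, 10 → $t5=10
add $t4, $t4, $t7 → $t4=0+2=2
sub $t5, $t5, 1 → $t5=10-1=9
cmp $t5, 3  (cmp 9,3)
bne loop: taken
add $t4, $t4, $t7 → $t4=2+2=4
sub $t5, $t5, 1 → $t5=9-1=8
cmp $t5, 3  (cmp 8,3)
bne loop: taken
add $t4, $t4, $t7 → $t4=4+2=6
sub $t5, $t5, 1 → $t5=8-1=7
cmp $t5, 3  (cmp 7,3)
bne loop: taken
add $t4, $t4, $t7 → $t4=6+2=8
sub $t5, $t5, 1 → $t5=7-1=6
cmp $t5, 3  (cmp 6,3)
bne loop: taken
add $t4, $t4, $t7 → $t4=8+2=10
sub $t5, $t5, 1 → $t5=6-1=5
cmp $t5, 3  (cmp 5,3)
bne loop: taken
add $t4, $t4, $t7 → $t4=10+2=12
sub $t5, $t5, 1 → $t5=5-1=4
cmp $t5, 3  (cmp 4,3)
bne loop: taken
add $t4, $t4, $t7 → $t4=12+2=14
sub $t5, $t5, 1 → $t5=4-1=3
cmp $t5, 3  (cmp 3,3)
After step 30: $t4 = 14.

14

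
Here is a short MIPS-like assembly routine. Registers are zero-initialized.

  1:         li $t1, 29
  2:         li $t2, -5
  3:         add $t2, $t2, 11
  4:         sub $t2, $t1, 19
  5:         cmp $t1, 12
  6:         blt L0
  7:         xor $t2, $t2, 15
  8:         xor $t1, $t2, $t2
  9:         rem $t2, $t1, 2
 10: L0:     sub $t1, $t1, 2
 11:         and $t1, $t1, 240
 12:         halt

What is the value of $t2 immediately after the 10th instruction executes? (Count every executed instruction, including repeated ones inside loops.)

0

li $t1, 29 → $t1=29
li $t2, -5 → $t2=-5
add $t2, $t2, 11 → $t2=(-5)+11=6
sub $t2, $t1, 19 → $t2=29-19=10
cmp $t1, 12  (cmp 29,12)
blt L0: not taken
xor $t2, $t2, 15 → $t2=10^15=5
xor $t1, $t2, $t2 → $t1=5^5=0
rem $t2, $t1, 2 → $t2=0%2=0
sub $t1, $t1, 2 → $t1=0-2=-2
After step 10: $t2 = 0.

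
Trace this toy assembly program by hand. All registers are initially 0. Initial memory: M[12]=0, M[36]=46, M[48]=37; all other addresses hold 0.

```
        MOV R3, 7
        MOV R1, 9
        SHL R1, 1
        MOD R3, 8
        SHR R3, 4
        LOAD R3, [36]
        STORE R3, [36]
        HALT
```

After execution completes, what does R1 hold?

18

MOV R3, 7 → R3=7
MOV R1, 9 → R1=9
SHL R1, 1 → R1=9<<1=18
MOD R3, 8 → R3=7%8=7
SHR R3, 4 → R3=7>>4=0
LOAD R3, [36] → R3=M[36]=46
STORE R3, [36] → M[36]=46
halt.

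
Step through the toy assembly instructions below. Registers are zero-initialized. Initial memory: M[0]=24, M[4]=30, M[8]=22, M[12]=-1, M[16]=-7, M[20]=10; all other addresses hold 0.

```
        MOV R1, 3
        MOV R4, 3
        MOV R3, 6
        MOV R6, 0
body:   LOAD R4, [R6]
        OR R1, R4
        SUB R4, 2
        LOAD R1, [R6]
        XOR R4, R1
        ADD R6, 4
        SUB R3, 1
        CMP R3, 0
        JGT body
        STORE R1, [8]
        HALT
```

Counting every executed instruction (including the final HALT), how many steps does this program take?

MOV R1, 3 → R1=3
MOV R4, 3 → R4=3
MOV R3, 6 → R3=6
MOV R6, 0 → R6=0
LOAD R4, [R6] → R4=M[0]=24
OR R1, R4 → R1=3|24=27
SUB R4, 2 → R4=24-2=22
LOAD R1, [R6] → R1=M[0]=24
XOR R4, R1 → R4=22^24=14
ADD R6, 4 → R6=0+4=4
SUB R3, 1 → R3=6-1=5
CMP R3, 0  (cmp 5,0)
JGT body: taken
LOAD R4, [R6] → R4=M[4]=30
OR R1, R4 → R1=24|30=30
SUB R4, 2 → R4=30-2=28
LOAD R1, [R6] → R1=M[4]=30
XOR R4, R1 → R4=28^30=2
ADD R6, 4 → R6=4+4=8
SUB R3, 1 → R3=5-1=4
CMP R3, 0  (cmp 4,0)
JGT body: taken
LOAD R4, [R6] → R4=M[8]=22
OR R1, R4 → R1=30|22=30
SUB R4, 2 → R4=22-2=20
LOAD R1, [R6] → R1=M[8]=22
XOR R4, R1 → R4=20^22=2
ADD R6, 4 → R6=8+4=12
SUB R3, 1 → R3=4-1=3
CMP R3, 0  (cmp 3,0)
JGT body: taken
LOAD R4, [R6] → R4=M[12]=-1
OR R1, R4 → R1=22|(-1)=-1
SUB R4, 2 → R4=(-1)-2=-3
LOAD R1, [R6] → R1=M[12]=-1
XOR R4, R1 → R4=(-3)^(-1)=2
ADD R6, 4 → R6=12+4=16
SUB R3, 1 → R3=3-1=2
CMP R3, 0  (cmp 2,0)
JGT body: taken
LOAD R4, [R6] → R4=M[16]=-7
OR R1, R4 → R1=(-1)|(-7)=-1
SUB R4, 2 → R4=(-7)-2=-9
LOAD R1, [R6] → R1=M[16]=-7
XOR R4, R1 → R4=(-9)^(-7)=14
ADD R6, 4 → R6=16+4=20
SUB R3, 1 → R3=2-1=1
CMP R3, 0  (cmp 1,0)
JGT body: taken
LOAD R4, [R6] → R4=M[20]=10
OR R1, R4 → R1=(-7)|10=-5
SUB R4, 2 → R4=10-2=8
LOAD R1, [R6] → R1=M[20]=10
XOR R4, R1 → R4=8^10=2
ADD R6, 4 → R6=20+4=24
SUB R3, 1 → R3=1-1=0
CMP R3, 0  (cmp 0,0)
JGT body: not taken
STORE R1, [8] → M[8]=10
halt.
Total executed instructions: 60.

60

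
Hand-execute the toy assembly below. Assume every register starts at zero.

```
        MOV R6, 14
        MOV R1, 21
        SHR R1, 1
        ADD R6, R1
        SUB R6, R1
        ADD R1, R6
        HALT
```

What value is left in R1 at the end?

24

after MOV R6, 14: R6=14
after MOV R1, 21: R1=21
after SHR R1, 1: R1=21>>1=10
after ADD R6, R1: R6=14+10=24
after SUB R6, R1: R6=24-10=14
after ADD R1, R6: R1=10+14=24
halt.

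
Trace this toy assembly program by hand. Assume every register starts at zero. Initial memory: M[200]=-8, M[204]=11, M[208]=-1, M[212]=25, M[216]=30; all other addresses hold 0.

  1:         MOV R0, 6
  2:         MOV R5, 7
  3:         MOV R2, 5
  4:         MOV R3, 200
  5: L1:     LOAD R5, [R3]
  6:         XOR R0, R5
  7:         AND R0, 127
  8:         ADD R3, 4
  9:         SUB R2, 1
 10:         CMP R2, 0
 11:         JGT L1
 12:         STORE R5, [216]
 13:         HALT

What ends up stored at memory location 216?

after MOV R0, 6: R0=6
after MOV R5, 7: R5=7
after MOV R2, 5: R2=5
after MOV R3, 200: R3=200
after LOAD R5, [R3]: R5=M[200]=-8
after XOR R0, R5: R0=6^(-8)=-2
after AND R0, 127: R0=(-2)&127=126
after ADD R3, 4: R3=200+4=204
after SUB R2, 1: R2=5-1=4
CMP R2, 0  (cmp 4,0)
JGT L1: taken
after LOAD R5, [R3]: R5=M[204]=11
after XOR R0, R5: R0=126^11=117
after AND R0, 127: R0=117&127=117
after ADD R3, 4: R3=204+4=208
after SUB R2, 1: R2=4-1=3
CMP R2, 0  (cmp 3,0)
JGT L1: taken
after LOAD R5, [R3]: R5=M[208]=-1
after XOR R0, R5: R0=117^(-1)=-118
after AND R0, 127: R0=(-118)&127=10
after ADD R3, 4: R3=208+4=212
after SUB R2, 1: R2=3-1=2
CMP R2, 0  (cmp 2,0)
JGT L1: taken
after LOAD R5, [R3]: R5=M[212]=25
after XOR R0, R5: R0=10^25=19
after AND R0, 127: R0=19&127=19
after ADD R3, 4: R3=212+4=216
after SUB R2, 1: R2=2-1=1
CMP R2, 0  (cmp 1,0)
JGT L1: taken
after LOAD R5, [R3]: R5=M[216]=30
after XOR R0, R5: R0=19^30=13
after AND R0, 127: R0=13&127=13
after ADD R3, 4: R3=216+4=220
after SUB R2, 1: R2=1-1=0
CMP R2, 0  (cmp 0,0)
JGT L1: not taken
STORE R5, [216] → M[216]=30
halt.

30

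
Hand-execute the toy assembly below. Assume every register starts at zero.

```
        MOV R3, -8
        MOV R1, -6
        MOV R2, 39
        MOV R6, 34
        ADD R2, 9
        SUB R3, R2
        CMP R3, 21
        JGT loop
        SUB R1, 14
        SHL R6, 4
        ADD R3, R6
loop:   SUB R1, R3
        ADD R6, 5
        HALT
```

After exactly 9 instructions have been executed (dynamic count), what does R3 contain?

after MOV R3, -8: R3=-8
after MOV R1, -6: R1=-6
after MOV R2, 39: R2=39
after MOV R6, 34: R6=34
after ADD R2, 9: R2=39+9=48
after SUB R3, R2: R3=(-8)-48=-56
CMP R3, 21  (cmp -56,21)
JGT loop: not taken
after SUB R1, 14: R1=(-6)-14=-20
After step 9: R3 = -56.

-56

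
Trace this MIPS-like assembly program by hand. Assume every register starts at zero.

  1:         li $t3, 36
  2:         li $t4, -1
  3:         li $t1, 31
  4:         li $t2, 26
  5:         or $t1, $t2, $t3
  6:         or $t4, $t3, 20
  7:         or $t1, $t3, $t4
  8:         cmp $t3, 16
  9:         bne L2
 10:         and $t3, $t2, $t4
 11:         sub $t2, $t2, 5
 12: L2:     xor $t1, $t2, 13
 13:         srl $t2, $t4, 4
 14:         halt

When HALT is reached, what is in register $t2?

3

after li $t3, 36: $t3=36
after li $t4, -1: $t4=-1
after li $t1, 31: $t1=31
after li $t2, 26: $t2=26
after or $t1, $t2, $t3: $t1=26|36=62
after or $t4, $t3, 20: $t4=36|20=52
after or $t1, $t3, $t4: $t1=36|52=52
cmp $t3, 16  (cmp 36,16)
bne L2: taken
after xor $t1, $t2, 13: $t1=26^13=23
after srl $t2, $t4, 4: $t2=52>>4=3
halt.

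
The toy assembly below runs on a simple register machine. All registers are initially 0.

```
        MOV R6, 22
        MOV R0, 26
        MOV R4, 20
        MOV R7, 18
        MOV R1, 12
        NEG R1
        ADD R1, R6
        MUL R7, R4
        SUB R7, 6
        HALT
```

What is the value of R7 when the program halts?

354

R6=22
R0=26
R4=20
R7=18
R1=12
R1=-(12)=-12
R1=(-12)+22=10
R7=18*20=360
R7=360-6=354
halt.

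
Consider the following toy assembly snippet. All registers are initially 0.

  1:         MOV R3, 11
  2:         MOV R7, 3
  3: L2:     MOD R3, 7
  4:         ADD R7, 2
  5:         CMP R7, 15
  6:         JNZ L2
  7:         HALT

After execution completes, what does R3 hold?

MOV R3, 11 → R3=11
MOV R7, 3 → R7=3
MOD R3, 7 → R3=11%7=4
ADD R7, 2 → R7=3+2=5
CMP R7, 15  (cmp 5,15)
JNZ L2: taken
MOD R3, 7 → R3=4%7=4
ADD R7, 2 → R7=5+2=7
CMP R7, 15  (cmp 7,15)
JNZ L2: taken
MOD R3, 7 → R3=4%7=4
ADD R7, 2 → R7=7+2=9
CMP R7, 15  (cmp 9,15)
JNZ L2: taken
MOD R3, 7 → R3=4%7=4
ADD R7, 2 → R7=9+2=11
CMP R7, 15  (cmp 11,15)
JNZ L2: taken
MOD R3, 7 → R3=4%7=4
ADD R7, 2 → R7=11+2=13
CMP R7, 15  (cmp 13,15)
JNZ L2: taken
MOD R3, 7 → R3=4%7=4
ADD R7, 2 → R7=13+2=15
CMP R7, 15  (cmp 15,15)
JNZ L2: not taken
halt.

4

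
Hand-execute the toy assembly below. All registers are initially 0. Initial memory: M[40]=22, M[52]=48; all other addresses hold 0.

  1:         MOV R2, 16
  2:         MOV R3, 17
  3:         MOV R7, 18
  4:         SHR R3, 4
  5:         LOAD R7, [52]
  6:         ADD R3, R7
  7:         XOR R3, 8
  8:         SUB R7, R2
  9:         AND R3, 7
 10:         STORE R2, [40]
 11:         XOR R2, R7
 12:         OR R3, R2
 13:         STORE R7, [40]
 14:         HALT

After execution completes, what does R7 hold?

R2=16
R3=17
R7=18
R3=17>>4=1
R7=M[52]=48
R3=1+48=49
R3=49^8=57
R7=48-16=32
R3=57&7=1
STORE R2, [40] → M[40]=16
R2=16^32=48
R3=1|48=49
STORE R7, [40] → M[40]=32
halt.

32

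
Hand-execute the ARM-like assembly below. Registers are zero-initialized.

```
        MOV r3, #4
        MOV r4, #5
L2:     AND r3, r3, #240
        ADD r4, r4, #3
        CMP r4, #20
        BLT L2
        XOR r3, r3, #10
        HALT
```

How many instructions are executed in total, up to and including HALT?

r3=4
r4=5
r3=4&240=0
r4=5+3=8
CMP r4, #20  (cmp 8,20)
BLT L2: taken
r3=0&240=0
r4=8+3=11
CMP r4, #20  (cmp 11,20)
BLT L2: taken
r3=0&240=0
r4=11+3=14
CMP r4, #20  (cmp 14,20)
BLT L2: taken
r3=0&240=0
r4=14+3=17
CMP r4, #20  (cmp 17,20)
BLT L2: taken
r3=0&240=0
r4=17+3=20
CMP r4, #20  (cmp 20,20)
BLT L2: not taken
r3=0^10=10
halt.
Total executed instructions: 24.

24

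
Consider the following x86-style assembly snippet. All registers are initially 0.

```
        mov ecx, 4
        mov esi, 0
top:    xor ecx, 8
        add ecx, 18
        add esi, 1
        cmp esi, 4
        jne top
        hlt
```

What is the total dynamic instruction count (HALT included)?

ecx=4
esi=0
ecx=4^8=12
ecx=12+18=30
esi=0+1=1
cmp esi, 4  (cmp 1,4)
jne top: taken
ecx=30^8=22
ecx=22+18=40
esi=1+1=2
cmp esi, 4  (cmp 2,4)
jne top: taken
ecx=40^8=32
ecx=32+18=50
esi=2+1=3
cmp esi, 4  (cmp 3,4)
jne top: taken
ecx=50^8=58
ecx=58+18=76
esi=3+1=4
cmp esi, 4  (cmp 4,4)
jne top: not taken
halt.
Total executed instructions: 23.

23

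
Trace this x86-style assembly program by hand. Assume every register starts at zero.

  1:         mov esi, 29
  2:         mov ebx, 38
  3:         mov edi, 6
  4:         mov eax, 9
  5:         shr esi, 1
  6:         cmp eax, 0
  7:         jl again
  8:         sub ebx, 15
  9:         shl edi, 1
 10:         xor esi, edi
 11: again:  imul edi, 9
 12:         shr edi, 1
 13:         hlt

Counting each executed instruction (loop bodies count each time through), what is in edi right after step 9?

after mov esi, 29: esi=29
after mov ebx, 38: ebx=38
after mov edi, 6: edi=6
after mov eax, 9: eax=9
after shr esi, 1: esi=29>>1=14
cmp eax, 0  (cmp 9,0)
jl again: not taken
after sub ebx, 15: ebx=38-15=23
after shl edi, 1: edi=6<<1=12
After step 9: edi = 12.

12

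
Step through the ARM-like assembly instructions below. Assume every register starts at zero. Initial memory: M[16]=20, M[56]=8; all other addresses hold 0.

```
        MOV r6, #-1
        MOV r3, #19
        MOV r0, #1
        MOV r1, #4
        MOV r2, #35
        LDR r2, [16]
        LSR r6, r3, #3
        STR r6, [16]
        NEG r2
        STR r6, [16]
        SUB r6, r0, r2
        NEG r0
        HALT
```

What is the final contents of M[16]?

r6=-1
r3=19
r0=1
r1=4
r2=35
r2=M[16]=20
r6=19>>3=2
STR r6, [16] → M[16]=2
r2=-(20)=-20
STR r6, [16] → M[16]=2
r6=1-(-20)=21
r0=-(1)=-1
halt.

2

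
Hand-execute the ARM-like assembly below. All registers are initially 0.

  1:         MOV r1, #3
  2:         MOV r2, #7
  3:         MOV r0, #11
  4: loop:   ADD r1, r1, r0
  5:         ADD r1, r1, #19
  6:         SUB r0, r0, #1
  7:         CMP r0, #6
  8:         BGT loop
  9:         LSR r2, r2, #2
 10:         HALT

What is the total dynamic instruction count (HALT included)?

r1=3
r2=7
r0=11
r1=3+11=14
r1=14+19=33
r0=11-1=10
CMP r0, #6  (cmp 10,6)
BGT loop: taken
r1=33+10=43
r1=43+19=62
r0=10-1=9
CMP r0, #6  (cmp 9,6)
BGT loop: taken
r1=62+9=71
r1=71+19=90
r0=9-1=8
CMP r0, #6  (cmp 8,6)
BGT loop: taken
r1=90+8=98
r1=98+19=117
r0=8-1=7
CMP r0, #6  (cmp 7,6)
BGT loop: taken
r1=117+7=124
r1=124+19=143
r0=7-1=6
CMP r0, #6  (cmp 6,6)
BGT loop: not taken
r2=7>>2=1
halt.
Total executed instructions: 30.

30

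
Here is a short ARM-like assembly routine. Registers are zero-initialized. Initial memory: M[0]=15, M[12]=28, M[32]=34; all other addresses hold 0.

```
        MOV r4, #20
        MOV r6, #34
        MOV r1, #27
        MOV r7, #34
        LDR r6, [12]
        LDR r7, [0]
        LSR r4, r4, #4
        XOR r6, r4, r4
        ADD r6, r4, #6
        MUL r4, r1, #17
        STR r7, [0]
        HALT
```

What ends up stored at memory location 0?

15

MOV r4, #20 → r4=20
MOV r6, #34 → r6=34
MOV r1, #27 → r1=27
MOV r7, #34 → r7=34
LDR r6, [12] → r6=M[12]=28
LDR r7, [0] → r7=M[0]=15
LSR r4, r4, #4 → r4=20>>4=1
XOR r6, r4, r4 → r6=1^1=0
ADD r6, r4, #6 → r6=1+6=7
MUL r4, r1, #17 → r4=27*17=459
STR r7, [0] → M[0]=15
halt.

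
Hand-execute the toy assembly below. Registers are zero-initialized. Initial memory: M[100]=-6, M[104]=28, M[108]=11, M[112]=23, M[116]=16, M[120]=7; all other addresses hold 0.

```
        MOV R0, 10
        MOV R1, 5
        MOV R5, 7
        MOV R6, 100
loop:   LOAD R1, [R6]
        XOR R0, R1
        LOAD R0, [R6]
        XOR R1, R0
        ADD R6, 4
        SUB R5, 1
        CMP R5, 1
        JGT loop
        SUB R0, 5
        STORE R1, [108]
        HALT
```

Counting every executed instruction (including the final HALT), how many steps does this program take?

55

MOV R0, 10 → R0=10
MOV R1, 5 → R1=5
MOV R5, 7 → R5=7
MOV R6, 100 → R6=100
LOAD R1, [R6] → R1=M[100]=-6
XOR R0, R1 → R0=10^(-6)=-16
LOAD R0, [R6] → R0=M[100]=-6
XOR R1, R0 → R1=(-6)^(-6)=0
ADD R6, 4 → R6=100+4=104
SUB R5, 1 → R5=7-1=6
CMP R5, 1  (cmp 6,1)
JGT loop: taken
LOAD R1, [R6] → R1=M[104]=28
XOR R0, R1 → R0=(-6)^28=-26
LOAD R0, [R6] → R0=M[104]=28
XOR R1, R0 → R1=28^28=0
ADD R6, 4 → R6=104+4=108
SUB R5, 1 → R5=6-1=5
CMP R5, 1  (cmp 5,1)
JGT loop: taken
LOAD R1, [R6] → R1=M[108]=11
XOR R0, R1 → R0=28^11=23
LOAD R0, [R6] → R0=M[108]=11
XOR R1, R0 → R1=11^11=0
ADD R6, 4 → R6=108+4=112
SUB R5, 1 → R5=5-1=4
CMP R5, 1  (cmp 4,1)
JGT loop: taken
LOAD R1, [R6] → R1=M[112]=23
XOR R0, R1 → R0=11^23=28
LOAD R0, [R6] → R0=M[112]=23
XOR R1, R0 → R1=23^23=0
ADD R6, 4 → R6=112+4=116
SUB R5, 1 → R5=4-1=3
CMP R5, 1  (cmp 3,1)
JGT loop: taken
LOAD R1, [R6] → R1=M[116]=16
XOR R0, R1 → R0=23^16=7
LOAD R0, [R6] → R0=M[116]=16
XOR R1, R0 → R1=16^16=0
ADD R6, 4 → R6=116+4=120
SUB R5, 1 → R5=3-1=2
CMP R5, 1  (cmp 2,1)
JGT loop: taken
LOAD R1, [R6] → R1=M[120]=7
XOR R0, R1 → R0=16^7=23
LOAD R0, [R6] → R0=M[120]=7
XOR R1, R0 → R1=7^7=0
ADD R6, 4 → R6=120+4=124
SUB R5, 1 → R5=2-1=1
CMP R5, 1  (cmp 1,1)
JGT loop: not taken
SUB R0, 5 → R0=7-5=2
STORE R1, [108] → M[108]=0
halt.
Total executed instructions: 55.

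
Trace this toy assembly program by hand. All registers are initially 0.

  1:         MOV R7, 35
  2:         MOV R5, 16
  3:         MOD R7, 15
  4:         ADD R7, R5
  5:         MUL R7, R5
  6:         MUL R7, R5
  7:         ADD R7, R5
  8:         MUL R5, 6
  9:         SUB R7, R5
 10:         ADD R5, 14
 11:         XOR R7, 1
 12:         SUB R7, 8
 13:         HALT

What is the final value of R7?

5289

after MOV R7, 35: R7=35
after MOV R5, 16: R5=16
after MOD R7, 15: R7=35%15=5
after ADD R7, R5: R7=5+16=21
after MUL R7, R5: R7=21*16=336
after MUL R7, R5: R7=336*16=5376
after ADD R7, R5: R7=5376+16=5392
after MUL R5, 6: R5=16*6=96
after SUB R7, R5: R7=5392-96=5296
after ADD R5, 14: R5=96+14=110
after XOR R7, 1: R7=5296^1=5297
after SUB R7, 8: R7=5297-8=5289
halt.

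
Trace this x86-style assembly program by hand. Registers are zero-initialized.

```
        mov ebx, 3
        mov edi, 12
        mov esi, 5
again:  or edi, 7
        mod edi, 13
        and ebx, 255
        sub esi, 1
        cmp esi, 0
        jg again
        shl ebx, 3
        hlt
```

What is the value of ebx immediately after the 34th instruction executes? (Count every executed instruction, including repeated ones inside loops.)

after mov ebx, 3: ebx=3
after mov edi, 12: edi=12
after mov esi, 5: esi=5
after or edi, 7: edi=12|7=15
after mod edi, 13: edi=15%13=2
after and ebx, 255: ebx=3&255=3
after sub esi, 1: esi=5-1=4
cmp esi, 0  (cmp 4,0)
jg again: taken
after or edi, 7: edi=2|7=7
after mod edi, 13: edi=7%13=7
after and ebx, 255: ebx=3&255=3
after sub esi, 1: esi=4-1=3
cmp esi, 0  (cmp 3,0)
jg again: taken
after or edi, 7: edi=7|7=7
after mod edi, 13: edi=7%13=7
after and ebx, 255: ebx=3&255=3
after sub esi, 1: esi=3-1=2
cmp esi, 0  (cmp 2,0)
jg again: taken
after or edi, 7: edi=7|7=7
after mod edi, 13: edi=7%13=7
after and ebx, 255: ebx=3&255=3
after sub esi, 1: esi=2-1=1
cmp esi, 0  (cmp 1,0)
jg again: taken
after or edi, 7: edi=7|7=7
after mod edi, 13: edi=7%13=7
after and ebx, 255: ebx=3&255=3
after sub esi, 1: esi=1-1=0
cmp esi, 0  (cmp 0,0)
jg again: not taken
after shl ebx, 3: ebx=3<<3=24
After step 34: ebx = 24.

24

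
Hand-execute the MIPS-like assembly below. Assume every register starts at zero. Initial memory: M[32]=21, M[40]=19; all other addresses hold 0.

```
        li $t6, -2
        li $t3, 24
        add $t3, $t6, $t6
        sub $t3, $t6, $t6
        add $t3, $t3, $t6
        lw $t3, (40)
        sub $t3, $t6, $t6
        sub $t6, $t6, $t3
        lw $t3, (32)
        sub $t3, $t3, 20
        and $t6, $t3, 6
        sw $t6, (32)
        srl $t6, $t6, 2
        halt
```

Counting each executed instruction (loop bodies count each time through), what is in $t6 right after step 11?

li $t6, -2 → $t6=-2
li $t3, 24 → $t3=24
add $t3, $t6, $t6 → $t3=(-2)+(-2)=-4
sub $t3, $t6, $t6 → $t3=(-2)-(-2)=0
add $t3, $t3, $t6 → $t3=0+(-2)=-2
lw $t3, (40) → $t3=M[40]=19
sub $t3, $t6, $t6 → $t3=(-2)-(-2)=0
sub $t6, $t6, $t3 → $t6=(-2)-0=-2
lw $t3, (32) → $t3=M[32]=21
sub $t3, $t3, 20 → $t3=21-20=1
and $t6, $t3, 6 → $t6=1&6=0
After step 11: $t6 = 0.

0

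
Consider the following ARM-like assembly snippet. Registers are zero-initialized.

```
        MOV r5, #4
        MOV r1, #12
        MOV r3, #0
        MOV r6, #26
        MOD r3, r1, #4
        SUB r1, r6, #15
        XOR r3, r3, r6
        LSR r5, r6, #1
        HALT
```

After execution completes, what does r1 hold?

11

r5=4
r1=12
r3=0
r6=26
r3=12%4=0
r1=26-15=11
r3=0^26=26
r5=26>>1=13
halt.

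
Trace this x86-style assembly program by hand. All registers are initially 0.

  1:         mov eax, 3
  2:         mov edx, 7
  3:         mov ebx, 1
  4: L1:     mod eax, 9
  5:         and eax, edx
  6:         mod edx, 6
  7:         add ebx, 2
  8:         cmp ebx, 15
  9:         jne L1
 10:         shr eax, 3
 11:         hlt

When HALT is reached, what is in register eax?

0

mov eax, 3 → eax=3
mov edx, 7 → edx=7
mov ebx, 1 → ebx=1
mod eax, 9 → eax=3%9=3
and eax, edx → eax=3&7=3
mod edx, 6 → edx=7%6=1
add ebx, 2 → ebx=1+2=3
cmp ebx, 15  (cmp 3,15)
jne L1: taken
mod eax, 9 → eax=3%9=3
and eax, edx → eax=3&1=1
mod edx, 6 → edx=1%6=1
add ebx, 2 → ebx=3+2=5
cmp ebx, 15  (cmp 5,15)
jne L1: taken
mod eax, 9 → eax=1%9=1
and eax, edx → eax=1&1=1
mod edx, 6 → edx=1%6=1
add ebx, 2 → ebx=5+2=7
cmp ebx, 15  (cmp 7,15)
jne L1: taken
mod eax, 9 → eax=1%9=1
and eax, edx → eax=1&1=1
mod edx, 6 → edx=1%6=1
add ebx, 2 → ebx=7+2=9
cmp ebx, 15  (cmp 9,15)
jne L1: taken
mod eax, 9 → eax=1%9=1
and eax, edx → eax=1&1=1
mod edx, 6 → edx=1%6=1
add ebx, 2 → ebx=9+2=11
cmp ebx, 15  (cmp 11,15)
jne L1: taken
mod eax, 9 → eax=1%9=1
and eax, edx → eax=1&1=1
mod edx, 6 → edx=1%6=1
add ebx, 2 → ebx=11+2=13
cmp ebx, 15  (cmp 13,15)
jne L1: taken
mod eax, 9 → eax=1%9=1
and eax, edx → eax=1&1=1
mod edx, 6 → edx=1%6=1
add ebx, 2 → ebx=13+2=15
cmp ebx, 15  (cmp 15,15)
jne L1: not taken
shr eax, 3 → eax=1>>3=0
halt.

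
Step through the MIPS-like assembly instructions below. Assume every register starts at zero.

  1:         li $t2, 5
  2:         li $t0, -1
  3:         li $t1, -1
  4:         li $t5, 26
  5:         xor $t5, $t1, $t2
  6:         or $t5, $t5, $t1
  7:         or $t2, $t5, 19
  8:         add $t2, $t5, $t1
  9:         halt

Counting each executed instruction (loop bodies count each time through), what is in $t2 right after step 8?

after li $t2, 5: $t2=5
after li $t0, -1: $t0=-1
after li $t1, -1: $t1=-1
after li $t5, 26: $t5=26
after xor $t5, $t1, $t2: $t5=(-1)^5=-6
after or $t5, $t5, $t1: $t5=(-6)|(-1)=-1
after or $t2, $t5, 19: $t2=(-1)|19=-1
after add $t2, $t5, $t1: $t2=(-1)+(-1)=-2
After step 8: $t2 = -2.

-2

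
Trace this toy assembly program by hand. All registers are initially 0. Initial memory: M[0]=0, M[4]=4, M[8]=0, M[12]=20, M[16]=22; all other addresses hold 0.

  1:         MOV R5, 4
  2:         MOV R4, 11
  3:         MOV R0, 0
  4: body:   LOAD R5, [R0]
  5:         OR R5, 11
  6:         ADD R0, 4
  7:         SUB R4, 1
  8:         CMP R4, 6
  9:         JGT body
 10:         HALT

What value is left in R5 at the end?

31

R5=4
R4=11
R0=0
R5=M[0]=0
R5=0|11=11
R0=0+4=4
R4=11-1=10
CMP R4, 6  (cmp 10,6)
JGT body: taken
R5=M[4]=4
R5=4|11=15
R0=4+4=8
R4=10-1=9
CMP R4, 6  (cmp 9,6)
JGT body: taken
R5=M[8]=0
R5=0|11=11
R0=8+4=12
R4=9-1=8
CMP R4, 6  (cmp 8,6)
JGT body: taken
R5=M[12]=20
R5=20|11=31
R0=12+4=16
R4=8-1=7
CMP R4, 6  (cmp 7,6)
JGT body: taken
R5=M[16]=22
R5=22|11=31
R0=16+4=20
R4=7-1=6
CMP R4, 6  (cmp 6,6)
JGT body: not taken
halt.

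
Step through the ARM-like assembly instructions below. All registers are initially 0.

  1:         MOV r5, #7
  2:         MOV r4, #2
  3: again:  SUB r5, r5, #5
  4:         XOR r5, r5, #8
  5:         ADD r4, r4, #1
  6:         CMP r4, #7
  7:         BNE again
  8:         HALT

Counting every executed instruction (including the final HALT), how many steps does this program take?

MOV r5, #7 → r5=7
MOV r4, #2 → r4=2
SUB r5, r5, #5 → r5=7-5=2
XOR r5, r5, #8 → r5=2^8=10
ADD r4, r4, #1 → r4=2+1=3
CMP r4, #7  (cmp 3,7)
BNE again: taken
SUB r5, r5, #5 → r5=10-5=5
XOR r5, r5, #8 → r5=5^8=13
ADD r4, r4, #1 → r4=3+1=4
CMP r4, #7  (cmp 4,7)
BNE again: taken
SUB r5, r5, #5 → r5=13-5=8
XOR r5, r5, #8 → r5=8^8=0
ADD r4, r4, #1 → r4=4+1=5
CMP r4, #7  (cmp 5,7)
BNE again: taken
SUB r5, r5, #5 → r5=0-5=-5
XOR r5, r5, #8 → r5=(-5)^8=-13
ADD r4, r4, #1 → r4=5+1=6
CMP r4, #7  (cmp 6,7)
BNE again: taken
SUB r5, r5, #5 → r5=(-13)-5=-18
XOR r5, r5, #8 → r5=(-18)^8=-26
ADD r4, r4, #1 → r4=6+1=7
CMP r4, #7  (cmp 7,7)
BNE again: not taken
halt.
Total executed instructions: 28.

28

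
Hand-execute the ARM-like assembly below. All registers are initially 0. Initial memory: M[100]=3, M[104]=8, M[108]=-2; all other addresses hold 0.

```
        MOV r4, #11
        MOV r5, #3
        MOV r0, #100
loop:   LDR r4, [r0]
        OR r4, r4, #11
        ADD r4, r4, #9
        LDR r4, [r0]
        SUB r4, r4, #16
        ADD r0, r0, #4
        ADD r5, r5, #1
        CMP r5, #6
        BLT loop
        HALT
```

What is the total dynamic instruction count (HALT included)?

31

after MOV r4, #11: r4=11
after MOV r5, #3: r5=3
after MOV r0, #100: r0=100
after LDR r4, [r0]: r4=M[100]=3
after OR r4, r4, #11: r4=3|11=11
after ADD r4, r4, #9: r4=11+9=20
after LDR r4, [r0]: r4=M[100]=3
after SUB r4, r4, #16: r4=3-16=-13
after ADD r0, r0, #4: r0=100+4=104
after ADD r5, r5, #1: r5=3+1=4
CMP r5, #6  (cmp 4,6)
BLT loop: taken
after LDR r4, [r0]: r4=M[104]=8
after OR r4, r4, #11: r4=8|11=11
after ADD r4, r4, #9: r4=11+9=20
after LDR r4, [r0]: r4=M[104]=8
after SUB r4, r4, #16: r4=8-16=-8
after ADD r0, r0, #4: r0=104+4=108
after ADD r5, r5, #1: r5=4+1=5
CMP r5, #6  (cmp 5,6)
BLT loop: taken
after LDR r4, [r0]: r4=M[108]=-2
after OR r4, r4, #11: r4=(-2)|11=-1
after ADD r4, r4, #9: r4=(-1)+9=8
after LDR r4, [r0]: r4=M[108]=-2
after SUB r4, r4, #16: r4=(-2)-16=-18
after ADD r0, r0, #4: r0=108+4=112
after ADD r5, r5, #1: r5=5+1=6
CMP r5, #6  (cmp 6,6)
BLT loop: not taken
halt.
Total executed instructions: 31.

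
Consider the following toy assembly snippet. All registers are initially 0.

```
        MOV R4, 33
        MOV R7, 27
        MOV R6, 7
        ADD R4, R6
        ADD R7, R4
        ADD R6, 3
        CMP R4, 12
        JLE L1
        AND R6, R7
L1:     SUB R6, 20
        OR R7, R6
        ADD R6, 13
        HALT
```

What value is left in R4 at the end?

40

after MOV R4, 33: R4=33
after MOV R7, 27: R7=27
after MOV R6, 7: R6=7
after ADD R4, R6: R4=33+7=40
after ADD R7, R4: R7=27+40=67
after ADD R6, 3: R6=7+3=10
CMP R4, 12  (cmp 40,12)
JLE L1: not taken
after AND R6, R7: R6=10&67=2
after SUB R6, 20: R6=2-20=-18
after OR R7, R6: R7=67|(-18)=-17
after ADD R6, 13: R6=(-18)+13=-5
halt.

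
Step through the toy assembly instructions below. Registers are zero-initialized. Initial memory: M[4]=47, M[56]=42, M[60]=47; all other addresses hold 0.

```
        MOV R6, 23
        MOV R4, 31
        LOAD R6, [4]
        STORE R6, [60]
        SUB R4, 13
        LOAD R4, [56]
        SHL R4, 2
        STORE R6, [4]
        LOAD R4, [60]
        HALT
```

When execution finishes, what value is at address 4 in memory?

R6=23
R4=31
R6=M[4]=47
STORE R6, [60] → M[60]=47
R4=31-13=18
R4=M[56]=42
R4=42<<2=168
STORE R6, [4] → M[4]=47
R4=M[60]=47
halt.

47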